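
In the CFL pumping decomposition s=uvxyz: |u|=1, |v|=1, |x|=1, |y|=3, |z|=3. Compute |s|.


|s| = |u| + |v| + |x| + |y| + |z|
= 1 + 1 + 1 + 3 + 3
= 2 + 1 + 6
= 3 + 6
= 9

9


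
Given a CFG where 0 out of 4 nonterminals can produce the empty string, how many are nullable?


Nonterminals: {S, A, B, C}
A nonterminal is nullable if it can derive epsilon
Counting nullable nonterminals: 0
Total nullable = 0

0


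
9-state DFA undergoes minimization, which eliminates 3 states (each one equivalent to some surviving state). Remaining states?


Original DFA: 9 states
Redundant states removed: 3
Minimized states = original - removed
= 9 - 3
= 6

6


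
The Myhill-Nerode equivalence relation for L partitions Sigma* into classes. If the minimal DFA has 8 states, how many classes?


Myhill-Nerode theorem:
Number of equivalence classes = number of states in minimal DFA
Minimal DFA states = 8
Therefore equivalence classes = 8

8


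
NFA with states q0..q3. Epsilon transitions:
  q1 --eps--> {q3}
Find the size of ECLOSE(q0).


Starting from q0
Initialize closure = {q0}
q0 has no outgoing epsilon transitions -> nothing to add
Final closure: {q0}
Size = 1

1


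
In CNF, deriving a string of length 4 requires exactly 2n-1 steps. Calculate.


Chomsky Normal Form derivation:
String length n = 4
Each step either:
  - Splits a nonterminal into two (n-1 such steps)
  - Converts a nonterminal to terminal (n such steps)
Total = (n-1) + n = 2n - 1
= 2(4) - 1
= 8 - 1
= 7

7


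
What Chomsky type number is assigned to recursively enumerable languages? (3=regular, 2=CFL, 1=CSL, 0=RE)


Chomsky hierarchy levels:
  Type 3: Regular (DFA/NFA/regex)
  Type 2: Context-free (PDA)
  Type 1: Context-sensitive
  Type 0: Recursively enumerable (TM)
'recursively enumerable' corresponds to Type 0

0


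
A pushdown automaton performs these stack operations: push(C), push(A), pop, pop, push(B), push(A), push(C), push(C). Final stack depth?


Tracing stack operations:
  push(C) -> stack = [C], depth=1
  push(A) -> stack = [C,A], depth=2
  pop -> removed A, stack = [C], depth=1
  pop -> removed C, stack = [], depth=0
  push(B) -> stack = [B], depth=1
  push(A) -> stack = [B,A], depth=2
  push(C) -> stack = [B,A,C], depth=3
  push(C) -> stack = [B,A,C,C], depth=4
Final depth = 4

4


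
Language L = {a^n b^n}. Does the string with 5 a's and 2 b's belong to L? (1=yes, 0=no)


Language requires equal numbers of a's and b's
PDA pushes for each 'a', pops for each 'b'
Number of a's = 5
Number of b's = 2
5 != 2 -> Reject

0


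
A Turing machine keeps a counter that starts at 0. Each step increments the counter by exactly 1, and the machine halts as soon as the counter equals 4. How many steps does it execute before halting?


Counter starts at 0. Counting sequence:
  Step 1: counter = 1
  Step 2: counter = 2
  Step 3: counter = 3
  Step 4: counter = 4
Counter reached 4 -> halt
Total steps = 4

4


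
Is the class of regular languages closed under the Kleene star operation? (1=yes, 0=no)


Regular languages are closed under:
- Union (DFA product construction)
- Intersection (DFA product construction)
- Complement (swap accept/reject states)
- Concatenation (NFA construction)
- Kleene star (NFA construction)
Kleene star is in this list
Therefore: closed

1


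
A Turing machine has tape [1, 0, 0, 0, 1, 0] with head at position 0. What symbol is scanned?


Tape: [1, 0, 0, 0, 1, 0]
Positions: 0 1 2 3 4 5
Values:    1 0 0 0 1 0
Head at position 0
tape[0] = 1

1


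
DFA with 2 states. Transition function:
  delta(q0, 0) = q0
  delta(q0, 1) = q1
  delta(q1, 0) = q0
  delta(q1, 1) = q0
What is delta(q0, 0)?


Looking up transition function:
delta(q0, 0) in the table
Row: q0, Column: 0
Result: q0

q0


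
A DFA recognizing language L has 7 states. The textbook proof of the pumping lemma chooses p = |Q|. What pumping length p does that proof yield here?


Pumping lemma for regular languages (standard proof):
Take p = |Q|, the number of DFA states.
Any string of length >= |Q| passes through |Q|+1 states while reading its first |Q| symbols,
so by pigeonhole some state repeats, giving the loop that can be pumped.
Here |Q| = 7
Therefore the proof uses p = 7

7


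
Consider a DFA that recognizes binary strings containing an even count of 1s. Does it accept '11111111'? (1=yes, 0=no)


DFA has 2 states: q_even (start, accept=yes) and q_odd
Processing string '11111111' character by character:
  Position 0: read '1', 1-count=1 -> q_odd
  Position 1: read '1', 1-count=2 -> q_even
  Position 2: read '1', 1-count=3 -> q_odd
  Position 3: read '1', 1-count=4 -> q_even
  Position 4: read '1', 1-count=5 -> q_odd
  Position 5: read '1', 1-count=6 -> q_even
  Position 6: read '1', 1-count=7 -> q_odd
  Position 7: read '1', 1-count=8 -> q_even
Final state: q_even, total 1s = 8 (even); the DFA requires an even count -> accept

1


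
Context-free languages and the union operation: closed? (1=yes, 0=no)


CFL closure properties:
  Closed under: union, concatenation, Kleene star
  NOT closed under: intersection, complement
Operation 'union' is in closed list -> Yes (closed)

1


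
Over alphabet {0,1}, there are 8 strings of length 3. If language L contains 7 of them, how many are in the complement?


Alphabet: {0,1}
String length: 3
Total strings of length 3 = 2^3 = 8
Strings in L = 7
Complement = total - |L|
= 8 - 7
= 1

1


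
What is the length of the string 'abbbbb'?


String: 'abbbbb'
Counting characters:
  'a' appears 1 time(s)
  'b' appears 5 time(s)
Total length = 1 + 5 = 6

6


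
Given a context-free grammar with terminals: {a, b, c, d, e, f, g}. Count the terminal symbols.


Terminal symbols: a, b, c, d, e, f, g
Counting each: a (#1), b (#2), c (#3), d (#4), e (#5), f (#6), g (#7)
Total = 7

7


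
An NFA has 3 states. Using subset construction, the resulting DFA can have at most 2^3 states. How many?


NFA has 3 states
Subset construction: each DFA state = subset of NFA states
Maximum subsets = 2^3
2^3 = 8

8


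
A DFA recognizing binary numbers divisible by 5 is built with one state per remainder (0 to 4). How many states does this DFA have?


Divisibility by 5 is tracked via the remainder mod 5: 0, 1, ..., 4
The construction assigns one state to each remainder
Number of remainders = 5

5


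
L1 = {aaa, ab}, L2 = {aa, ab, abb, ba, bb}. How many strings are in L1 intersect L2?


L1 = {aaa, ab}
L2 = {aa, ab, abb, ba, bb}
Checking each string in L1 against L2:
  'aaa': in L2? No
  'ab': in L2? Yes
Intersection = {ab}
|L1 ∩ L2| = 1

1


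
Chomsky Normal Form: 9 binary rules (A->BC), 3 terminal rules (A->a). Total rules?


CNF allows two rule forms:
  A -> BC (binary): 9 rules
  A -> a (terminal): 3 rules
Total = 9 + 3 = 12

12


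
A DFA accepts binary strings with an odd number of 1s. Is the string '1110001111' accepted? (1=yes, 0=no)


DFA has 2 states: q_even (start, accept=no) and q_odd
Processing string '1110001111' character by character:
  Position 0: read '1', 1-count=1 -> q_odd
  Position 1: read '1', 1-count=2 -> q_even
  Position 2: read '1', 1-count=3 -> q_odd
  Position 3: read '0', 1-count=3 -> q_odd (no change)
  Position 4: read '0', 1-count=3 -> q_odd (no change)
  Position 5: read '0', 1-count=3 -> q_odd (no change)
  Position 6: read '1', 1-count=4 -> q_even
  Position 7: read '1', 1-count=5 -> q_odd
  Position 8: read '1', 1-count=6 -> q_even
  Position 9: read '1', 1-count=7 -> q_odd
Final state: q_odd, total 1s = 7 (odd); the DFA requires an odd count -> accept

1


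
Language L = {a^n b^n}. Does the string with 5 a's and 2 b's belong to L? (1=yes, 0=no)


Language requires equal numbers of a's and b's
PDA pushes for each 'a', pops for each 'b'
Number of a's = 5
Number of b's = 2
5 != 2 -> Reject

0


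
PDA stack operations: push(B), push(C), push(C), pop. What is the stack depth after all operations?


Tracing stack operations:
  push(B) -> stack = [B], depth=1
  push(C) -> stack = [B,C], depth=2
  push(C) -> stack = [B,C,C], depth=3
  pop -> removed C, stack = [B,C], depth=2
Final depth = 2

2


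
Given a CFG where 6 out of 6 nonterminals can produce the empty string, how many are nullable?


Nonterminals: {S, A, B, C, D, E}
A nonterminal is nullable if it can derive epsilon
Counting nullable nonterminals: 6
Total nullable = 6

6


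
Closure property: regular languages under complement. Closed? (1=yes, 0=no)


Regular languages are closed under:
- Union (DFA product construction)
- Intersection (DFA product construction)
- Complement (swap accept/reject states)
- Concatenation (NFA construction)
- Kleene star (NFA construction)
complement is in this list
Therefore: closed

1


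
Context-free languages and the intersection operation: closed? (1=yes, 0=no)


CFL closure properties:
  Closed under: union, concatenation, Kleene star
  NOT closed under: intersection, complement
Operation 'intersection' is in not-closed list -> No (not closed)

0


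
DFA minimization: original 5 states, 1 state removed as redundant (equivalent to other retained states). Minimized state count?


Original DFA: 5 states
Redundant states removed: 1
Minimized states = original - removed
= 5 - 1
= 4

4


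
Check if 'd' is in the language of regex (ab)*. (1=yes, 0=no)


Pattern: (ab)*
String: 'd'
Pattern requires: zero or more repetitions of 'ab'
Length 1 is odd -> cannot be (ab)* -> no match
Result: 0

0


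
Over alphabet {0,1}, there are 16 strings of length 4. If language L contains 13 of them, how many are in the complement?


Alphabet: {0,1}
String length: 4
Total strings of length 4 = 2^4 = 16
Strings in L = 13
Complement = total - |L|
= 16 - 13
= 3

3


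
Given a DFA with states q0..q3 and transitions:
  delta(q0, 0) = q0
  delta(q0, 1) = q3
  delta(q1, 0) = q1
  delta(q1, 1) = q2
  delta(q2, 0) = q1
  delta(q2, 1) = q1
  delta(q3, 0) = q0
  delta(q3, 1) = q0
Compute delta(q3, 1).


Looking up transition function:
delta(q3, 1) in the table
Row: q3, Column: 1
Result: q0

q0


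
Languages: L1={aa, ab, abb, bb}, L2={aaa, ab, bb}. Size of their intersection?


L1 = {aa, ab, abb, bb}
L2 = {aaa, ab, bb}
Checking each string in L1 against L2:
  'aa': in L2? No
  'ab': in L2? Yes
  'abb': in L2? No
  'bb': in L2? Yes
Intersection = {ab, bb}
|L1 ∩ L2| = 2

2


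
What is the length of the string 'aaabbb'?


String: 'aaabbb'
Counting characters:
  'a' appears 3 time(s)
  'b' appears 3 time(s)
Total length = 3 + 3 = 6

6


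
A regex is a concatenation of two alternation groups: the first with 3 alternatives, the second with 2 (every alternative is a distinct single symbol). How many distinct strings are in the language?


First group: 3 alternatives
Second group: 2 alternatives
Concatenation: each choice from group 1 pairs with each from group 2
Total = 3 x 2 = 6

6


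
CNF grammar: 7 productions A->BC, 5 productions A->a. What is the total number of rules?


CNF allows two rule forms:
  A -> BC (binary): 7 rules
  A -> a (terminal): 5 rules
Total = 7 + 5 = 12

12


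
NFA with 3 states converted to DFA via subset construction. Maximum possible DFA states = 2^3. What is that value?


NFA has 3 states
Subset construction: each DFA state = subset of NFA states
Maximum subsets = 2^3
2^3 = 8

8


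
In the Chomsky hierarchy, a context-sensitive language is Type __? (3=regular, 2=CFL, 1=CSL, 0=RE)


Chomsky hierarchy levels:
  Type 3: Regular (DFA/NFA/regex)
  Type 2: Context-free (PDA)
  Type 1: Context-sensitive
  Type 0: Recursively enumerable (TM)
'context-sensitive' corresponds to Type 1

1


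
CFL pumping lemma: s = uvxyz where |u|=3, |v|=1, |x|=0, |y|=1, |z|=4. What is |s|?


|s| = |u| + |v| + |x| + |y| + |z|
= 3 + 1 + 0 + 1 + 4
= 4 + 0 + 5
= 4 + 5
= 9

9


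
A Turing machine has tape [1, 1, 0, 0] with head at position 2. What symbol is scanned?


Tape: [1, 1, 0, 0]
Positions: 0 1 2 3
Values:    1 1 0 0
Head at position 2
tape[2] = 0

0


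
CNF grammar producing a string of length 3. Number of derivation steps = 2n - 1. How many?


Chomsky Normal Form derivation:
String length n = 3
Each step either:
  - Splits a nonterminal into two (n-1 such steps)
  - Converts a nonterminal to terminal (n such steps)
Total = (n-1) + n = 2n - 1
= 2(3) - 1
= 6 - 1
= 5

5


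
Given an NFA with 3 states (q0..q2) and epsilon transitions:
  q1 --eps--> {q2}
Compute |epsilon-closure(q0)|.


Starting from q0
Initialize closure = {q0}
q0 has no outgoing epsilon transitions -> nothing to add
Final closure: {q0}
Size = 1

1


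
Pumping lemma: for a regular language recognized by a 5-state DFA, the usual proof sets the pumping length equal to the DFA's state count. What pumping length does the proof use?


Pumping lemma for regular languages (standard proof):
Take p = |Q|, the number of DFA states.
Any string of length >= |Q| passes through |Q|+1 states while reading its first |Q| symbols,
so by pigeonhole some state repeats, giving the loop that can be pumped.
Here |Q| = 5
Therefore the proof uses p = 5

5


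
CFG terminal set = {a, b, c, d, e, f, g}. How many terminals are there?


Terminal symbols: a, b, c, d, e, f, g
Counting each: a (#1), b (#2), c (#3), d (#4), e (#5), f (#6), g (#7)
Total = 7

7


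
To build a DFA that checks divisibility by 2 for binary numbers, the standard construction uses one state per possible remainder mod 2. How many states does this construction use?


Divisibility by 2 is tracked via the remainder mod 2: 0, 1, ..., 1
The construction assigns one state to each remainder
Number of remainders = 2

2


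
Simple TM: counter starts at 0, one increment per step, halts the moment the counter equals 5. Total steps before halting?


Counter starts at 0. Counting sequence:
  Step 1: counter = 1
  Step 2: counter = 2
  Step 3: counter = 3
  Step 4: counter = 4
  Step 5: counter = 5
Counter reached 5 -> halt
Total steps = 5

5


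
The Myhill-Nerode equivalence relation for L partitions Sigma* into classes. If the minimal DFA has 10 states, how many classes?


Myhill-Nerode theorem:
Number of equivalence classes = number of states in minimal DFA
Minimal DFA states = 10
Therefore equivalence classes = 10

10


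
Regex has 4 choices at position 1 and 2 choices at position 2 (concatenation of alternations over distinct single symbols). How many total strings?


First group: 4 alternatives
Second group: 2 alternatives
Concatenation: each choice from group 1 pairs with each from group 2
Total = 4 x 2 = 8

8


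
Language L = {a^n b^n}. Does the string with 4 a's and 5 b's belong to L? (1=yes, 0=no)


Language requires equal numbers of a's and b's
PDA pushes for each 'a', pops for each 'b'
Number of a's = 4
Number of b's = 5
4 != 5 -> Reject

0


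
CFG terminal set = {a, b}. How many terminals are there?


Terminal symbols: a, b
Counting each: a (#1), b (#2)
Total = 2

2


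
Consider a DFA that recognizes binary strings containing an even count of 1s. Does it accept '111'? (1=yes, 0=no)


DFA has 2 states: q_even (start, accept=yes) and q_odd
Processing string '111' character by character:
  Position 0: read '1', 1-count=1 -> q_odd
  Position 1: read '1', 1-count=2 -> q_even
  Position 2: read '1', 1-count=3 -> q_odd
Final state: q_odd, total 1s = 3 (odd); the DFA requires an even count -> reject

0


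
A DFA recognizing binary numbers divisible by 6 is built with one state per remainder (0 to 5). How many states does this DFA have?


Divisibility by 6 is tracked via the remainder mod 6: 0, 1, ..., 5
The construction assigns one state to each remainder
Number of remainders = 6

6


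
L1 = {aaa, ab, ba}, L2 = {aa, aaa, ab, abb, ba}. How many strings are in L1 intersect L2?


L1 = {aaa, ab, ba}
L2 = {aa, aaa, ab, abb, ba}
Checking each string in L1 against L2:
  'aaa': in L2? Yes
  'ab': in L2? Yes
  'ba': in L2? Yes
Intersection = {aaa, ab, ba}
|L1 ∩ L2| = 3

3


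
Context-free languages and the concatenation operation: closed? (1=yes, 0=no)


CFL closure properties:
  Closed under: union, concatenation, Kleene star
  NOT closed under: intersection, complement
Operation 'concatenation' is in closed list -> Yes (closed)

1


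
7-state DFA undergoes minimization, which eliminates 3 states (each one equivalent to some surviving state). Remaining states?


Original DFA: 7 states
Redundant states removed: 3
Minimized states = original - removed
= 7 - 3
= 4

4


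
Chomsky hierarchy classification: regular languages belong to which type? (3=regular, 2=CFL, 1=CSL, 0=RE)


Chomsky hierarchy levels:
  Type 3: Regular (DFA/NFA/regex)
  Type 2: Context-free (PDA)
  Type 1: Context-sensitive
  Type 0: Recursively enumerable (TM)
'regular' corresponds to Type 3

3


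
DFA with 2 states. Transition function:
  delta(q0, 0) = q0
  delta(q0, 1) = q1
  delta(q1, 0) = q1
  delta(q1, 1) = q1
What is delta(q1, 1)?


Looking up transition function:
delta(q1, 1) in the table
Row: q1, Column: 1
Result: q1

q1


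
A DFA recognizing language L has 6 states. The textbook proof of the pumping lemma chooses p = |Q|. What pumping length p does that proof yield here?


Pumping lemma for regular languages (standard proof):
Take p = |Q|, the number of DFA states.
Any string of length >= |Q| passes through |Q|+1 states while reading its first |Q| symbols,
so by pigeonhole some state repeats, giving the loop that can be pumped.
Here |Q| = 6
Therefore the proof uses p = 6

6


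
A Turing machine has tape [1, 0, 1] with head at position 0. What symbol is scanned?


Tape: [1, 0, 1]
Positions: 0 1 2
Values:    1 0 1
Head at position 0
tape[0] = 1

1


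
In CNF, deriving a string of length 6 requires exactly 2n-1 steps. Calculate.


Chomsky Normal Form derivation:
String length n = 6
Each step either:
  - Splits a nonterminal into two (n-1 such steps)
  - Converts a nonterminal to terminal (n such steps)
Total = (n-1) + n = 2n - 1
= 2(6) - 1
= 12 - 1
= 11

11


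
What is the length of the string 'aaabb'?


String: 'aaabb'
Counting characters:
  'a' appears 3 time(s)
  'b' appears 2 time(s)
Total length = 3 + 2 = 5

5


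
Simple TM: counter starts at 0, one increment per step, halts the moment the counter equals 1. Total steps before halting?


Counter starts at 0. Counting sequence:
  Step 1: counter = 1
Counter reached 1 -> halt
Total steps = 1

1


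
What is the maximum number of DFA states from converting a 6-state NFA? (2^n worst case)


NFA has 6 states
Subset construction: each DFA state = subset of NFA states
Maximum subsets = 2^6
2^6 = 64

64


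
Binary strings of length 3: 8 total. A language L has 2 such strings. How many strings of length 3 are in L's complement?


Alphabet: {0,1}
String length: 3
Total strings of length 3 = 2^3 = 8
Strings in L = 2
Complement = total - |L|
= 8 - 2
= 6

6


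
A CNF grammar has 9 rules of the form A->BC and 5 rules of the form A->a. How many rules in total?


CNF allows two rule forms:
  A -> BC (binary): 9 rules
  A -> a (terminal): 5 rules
Total = 9 + 5 = 14

14


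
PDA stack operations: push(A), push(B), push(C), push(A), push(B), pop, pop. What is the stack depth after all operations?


Tracing stack operations:
  push(A) -> stack = [A], depth=1
  push(B) -> stack = [A,B], depth=2
  push(C) -> stack = [A,B,C], depth=3
  push(A) -> stack = [A,B,C,A], depth=4
  push(B) -> stack = [A,B,C,A,B], depth=5
  pop -> removed B, stack = [A,B,C,A], depth=4
  pop -> removed A, stack = [A,B,C], depth=3
Final depth = 3

3


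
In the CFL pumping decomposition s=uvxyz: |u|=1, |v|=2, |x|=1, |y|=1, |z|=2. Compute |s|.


|s| = |u| + |v| + |x| + |y| + |z|
= 1 + 2 + 1 + 1 + 2
= 3 + 1 + 3
= 4 + 3
= 7

7


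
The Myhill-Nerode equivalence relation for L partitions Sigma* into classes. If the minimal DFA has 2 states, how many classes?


Myhill-Nerode theorem:
Number of equivalence classes = number of states in minimal DFA
Minimal DFA states = 2
Therefore equivalence classes = 2

2


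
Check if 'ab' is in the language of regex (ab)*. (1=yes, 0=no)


Pattern: (ab)*
String: 'ab'
Pattern requires: zero or more repetitions of 'ab'
Pairs: ['ab']
All pairs are 'ab'? Yes
Result: 1

1


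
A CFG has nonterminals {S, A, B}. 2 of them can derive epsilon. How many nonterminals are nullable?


Nonterminals: {S, A, B}
A nonterminal is nullable if it can derive epsilon
Counting nullable nonterminals: 2
Total nullable = 2

2


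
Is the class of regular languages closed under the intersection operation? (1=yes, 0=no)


Regular languages are closed under:
- Union (DFA product construction)
- Intersection (DFA product construction)
- Complement (swap accept/reject states)
- Concatenation (NFA construction)
- Kleene star (NFA construction)
intersection is in this list
Therefore: closed

1


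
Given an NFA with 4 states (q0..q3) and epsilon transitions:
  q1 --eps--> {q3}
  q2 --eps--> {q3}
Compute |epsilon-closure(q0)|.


Starting from q0
Initialize closure = {q0}
q0 has no outgoing epsilon transitions -> nothing to add
Final closure: {q0}
Size = 1

1


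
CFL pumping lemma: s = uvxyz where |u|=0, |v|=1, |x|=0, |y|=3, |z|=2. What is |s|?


|s| = |u| + |v| + |x| + |y| + |z|
= 0 + 1 + 0 + 3 + 2
= 1 + 0 + 5
= 1 + 5
= 6

6


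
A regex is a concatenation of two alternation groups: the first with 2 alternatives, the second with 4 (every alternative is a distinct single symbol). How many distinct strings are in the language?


First group: 2 alternatives
Second group: 4 alternatives
Concatenation: each choice from group 1 pairs with each from group 2
Total = 2 x 4 = 8

8


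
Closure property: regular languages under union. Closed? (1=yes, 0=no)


Regular languages are closed under:
- Union (DFA product construction)
- Intersection (DFA product construction)
- Complement (swap accept/reject states)
- Concatenation (NFA construction)
- Kleene star (NFA construction)
union is in this list
Therefore: closed

1


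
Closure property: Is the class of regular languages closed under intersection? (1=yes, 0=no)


Regular languages are closed under all standard operations:
- Union: Yes (product construction)
- Intersection: Yes (product construction)
- Complement: Yes (swap accept/reject)
- Concatenation: Yes (NFA construction)
Operation: intersection -> Closed

1


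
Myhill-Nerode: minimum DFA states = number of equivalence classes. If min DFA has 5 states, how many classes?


Myhill-Nerode theorem:
Number of equivalence classes = number of states in minimal DFA
Minimal DFA states = 5
Therefore equivalence classes = 5

5


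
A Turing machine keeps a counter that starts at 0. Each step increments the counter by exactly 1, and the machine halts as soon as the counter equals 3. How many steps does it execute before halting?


Counter starts at 0. Counting sequence:
  Step 1: counter = 1
  Step 2: counter = 2
  Step 3: counter = 3
Counter reached 3 -> halt
Total steps = 3

3


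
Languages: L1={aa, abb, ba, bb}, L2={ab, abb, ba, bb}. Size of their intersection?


L1 = {aa, abb, ba, bb}
L2 = {ab, abb, ba, bb}
Checking each string in L1 against L2:
  'aa': in L2? No
  'abb': in L2? Yes
  'ba': in L2? Yes
  'bb': in L2? Yes
Intersection = {abb, ba, bb}
|L1 ∩ L2| = 3

3


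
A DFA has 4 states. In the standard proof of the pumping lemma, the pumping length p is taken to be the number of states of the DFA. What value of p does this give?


Pumping lemma for regular languages (standard proof):
Take p = |Q|, the number of DFA states.
Any string of length >= |Q| passes through |Q|+1 states while reading its first |Q| symbols,
so by pigeonhole some state repeats, giving the loop that can be pumped.
Here |Q| = 4
Therefore the proof uses p = 4

4


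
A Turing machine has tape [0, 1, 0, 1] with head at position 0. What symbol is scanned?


Tape: [0, 1, 0, 1]
Positions: 0 1 2 3
Values:    0 1 0 1
Head at position 0
tape[0] = 0

0


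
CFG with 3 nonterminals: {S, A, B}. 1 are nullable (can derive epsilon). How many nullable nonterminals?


Nonterminals: {S, A, B}
A nonterminal is nullable if it can derive epsilon
Counting nullable nonterminals: 1
Total nullable = 1

1


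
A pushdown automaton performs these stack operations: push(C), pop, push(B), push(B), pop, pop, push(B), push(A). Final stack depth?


Tracing stack operations:
  push(C) -> stack = [C], depth=1
  pop -> removed C, stack = [], depth=0
  push(B) -> stack = [B], depth=1
  push(B) -> stack = [B,B], depth=2
  pop -> removed B, stack = [B], depth=1
  pop -> removed B, stack = [], depth=0
  push(B) -> stack = [B], depth=1
  push(A) -> stack = [B,A], depth=2
Final depth = 2

2


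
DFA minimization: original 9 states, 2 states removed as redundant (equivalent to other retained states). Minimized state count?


Original DFA: 9 states
Redundant states removed: 2
Minimized states = original - removed
= 9 - 2
= 7

7


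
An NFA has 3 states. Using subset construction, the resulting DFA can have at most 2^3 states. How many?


NFA has 3 states
Subset construction: each DFA state = subset of NFA states
Maximum subsets = 2^3
2^3 = 8

8


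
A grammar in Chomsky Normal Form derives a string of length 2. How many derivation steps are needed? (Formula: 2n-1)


Chomsky Normal Form derivation:
String length n = 2
Each step either:
  - Splits a nonterminal into two (n-1 such steps)
  - Converts a nonterminal to terminal (n such steps)
Total = (n-1) + n = 2n - 1
= 2(2) - 1
= 4 - 1
= 3

3


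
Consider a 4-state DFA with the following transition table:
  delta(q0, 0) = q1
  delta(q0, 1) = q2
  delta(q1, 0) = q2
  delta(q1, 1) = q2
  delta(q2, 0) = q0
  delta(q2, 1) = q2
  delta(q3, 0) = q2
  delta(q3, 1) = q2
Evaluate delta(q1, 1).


Looking up transition function:
delta(q1, 1) in the table
Row: q1, Column: 1
Result: q2

q2


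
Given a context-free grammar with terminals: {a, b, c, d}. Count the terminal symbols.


Terminal symbols: a, b, c, d
Counting each: a (#1), b (#2), c (#3), d (#4)
Total = 4

4


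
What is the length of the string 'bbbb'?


String: 'bbbb'
Counting characters:
  'b' appears 4 time(s)
Total length = 0 + 4 = 4

4


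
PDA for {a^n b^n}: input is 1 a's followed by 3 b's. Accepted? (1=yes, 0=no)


Language requires equal numbers of a's and b's
PDA pushes for each 'a', pops for each 'b'
Number of a's = 1
Number of b's = 3
1 != 3 -> Reject

0


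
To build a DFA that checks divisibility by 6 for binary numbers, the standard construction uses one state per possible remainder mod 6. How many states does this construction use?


Divisibility by 6 is tracked via the remainder mod 6: 0, 1, ..., 5
The construction assigns one state to each remainder
Number of remainders = 6

6


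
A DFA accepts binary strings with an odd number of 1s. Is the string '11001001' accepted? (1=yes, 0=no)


DFA has 2 states: q_even (start, accept=no) and q_odd
Processing string '11001001' character by character:
  Position 0: read '1', 1-count=1 -> q_odd
  Position 1: read '1', 1-count=2 -> q_even
  Position 2: read '0', 1-count=2 -> q_even (no change)
  Position 3: read '0', 1-count=2 -> q_even (no change)
  Position 4: read '1', 1-count=3 -> q_odd
  Position 5: read '0', 1-count=3 -> q_odd (no change)
  Position 6: read '0', 1-count=3 -> q_odd (no change)
  Position 7: read '1', 1-count=4 -> q_even
Final state: q_even, total 1s = 4 (even); the DFA requires an odd count -> reject

0


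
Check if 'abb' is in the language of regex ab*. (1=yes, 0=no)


Pattern: ab*
String: 'abb'
Pattern requires: exactly one 'a' followed by zero or more 'b's
First char is 'a' -> OK
Rest 'bb': all b's? Yes
Result: 1

1


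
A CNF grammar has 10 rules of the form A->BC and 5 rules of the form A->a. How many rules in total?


CNF allows two rule forms:
  A -> BC (binary): 10 rules
  A -> a (terminal): 5 rules
Total = 10 + 5 = 15

15


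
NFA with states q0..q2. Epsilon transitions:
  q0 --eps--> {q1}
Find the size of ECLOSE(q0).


Starting from q0
Initialize closure = {q0}
Follow epsilon from q0 -> add q1
Final closure: {q0, q1}
Size = 2

2


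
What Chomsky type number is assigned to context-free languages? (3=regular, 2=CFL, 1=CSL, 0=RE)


Chomsky hierarchy levels:
  Type 3: Regular (DFA/NFA/regex)
  Type 2: Context-free (PDA)
  Type 1: Context-sensitive
  Type 0: Recursively enumerable (TM)
'context-free' corresponds to Type 2

2


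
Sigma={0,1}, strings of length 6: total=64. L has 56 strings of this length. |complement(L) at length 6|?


Alphabet: {0,1}
String length: 6
Total strings of length 6 = 2^6 = 64
Strings in L = 56
Complement = total - |L|
= 64 - 56
= 8

8


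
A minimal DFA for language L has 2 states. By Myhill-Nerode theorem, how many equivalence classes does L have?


Myhill-Nerode theorem:
Number of equivalence classes = number of states in minimal DFA
Minimal DFA states = 2
Therefore equivalence classes = 2

2


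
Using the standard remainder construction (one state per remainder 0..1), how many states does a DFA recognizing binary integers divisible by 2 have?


Divisibility by 2 is tracked via the remainder mod 2: 0, 1, ..., 1
The construction assigns one state to each remainder
Number of remainders = 2

2


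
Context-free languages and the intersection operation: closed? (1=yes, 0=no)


CFL closure properties:
  Closed under: union, concatenation, Kleene star
  NOT closed under: intersection, complement
Operation 'intersection' is in not-closed list -> No (not closed)

0


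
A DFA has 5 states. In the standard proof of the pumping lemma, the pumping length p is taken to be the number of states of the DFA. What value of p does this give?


Pumping lemma for regular languages (standard proof):
Take p = |Q|, the number of DFA states.
Any string of length >= |Q| passes through |Q|+1 states while reading its first |Q| symbols,
so by pigeonhole some state repeats, giving the loop that can be pumped.
Here |Q| = 5
Therefore the proof uses p = 5

5


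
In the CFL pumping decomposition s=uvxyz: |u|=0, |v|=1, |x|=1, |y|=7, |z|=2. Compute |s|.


|s| = |u| + |v| + |x| + |y| + |z|
= 0 + 1 + 1 + 7 + 2
= 1 + 1 + 9
= 2 + 9
= 11

11


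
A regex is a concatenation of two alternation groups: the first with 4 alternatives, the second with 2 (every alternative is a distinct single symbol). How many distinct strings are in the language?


First group: 4 alternatives
Second group: 2 alternatives
Concatenation: each choice from group 1 pairs with each from group 2
Total = 4 x 2 = 8

8


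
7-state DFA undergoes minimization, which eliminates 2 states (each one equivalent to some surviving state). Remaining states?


Original DFA: 7 states
Redundant states removed: 2
Minimized states = original - removed
= 7 - 2
= 5

5


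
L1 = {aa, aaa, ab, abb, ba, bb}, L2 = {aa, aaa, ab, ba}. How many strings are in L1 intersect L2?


L1 = {aa, aaa, ab, abb, ba, bb}
L2 = {aa, aaa, ab, ba}
Checking each string in L1 against L2:
  'aa': in L2? Yes
  'aaa': in L2? Yes
  'ab': in L2? Yes
  'abb': in L2? No
  'ba': in L2? Yes
  'bb': in L2? No
Intersection = {aa, aaa, ab, ba}
|L1 ∩ L2| = 4

4


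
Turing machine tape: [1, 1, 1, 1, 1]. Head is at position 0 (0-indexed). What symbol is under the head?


Tape: [1, 1, 1, 1, 1]
Positions: 0 1 2 3 4
Values:    1 1 1 1 1
Head at position 0
tape[0] = 1

1


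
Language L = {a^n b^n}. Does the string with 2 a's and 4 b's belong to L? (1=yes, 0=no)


Language requires equal numbers of a's and b's
PDA pushes for each 'a', pops for each 'b'
Number of a's = 2
Number of b's = 4
2 != 4 -> Reject

0


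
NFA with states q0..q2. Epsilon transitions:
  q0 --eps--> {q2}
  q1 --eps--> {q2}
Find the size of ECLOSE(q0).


Starting from q0
Initialize closure = {q0}
Follow epsilon from q0 -> add q2
Final closure: {q0, q2}
Size = 2

2


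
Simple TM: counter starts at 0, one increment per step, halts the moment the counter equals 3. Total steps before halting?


Counter starts at 0. Counting sequence:
  Step 1: counter = 1
  Step 2: counter = 2
  Step 3: counter = 3
Counter reached 3 -> halt
Total steps = 3

3


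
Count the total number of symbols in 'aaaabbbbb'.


String: 'aaaabbbbb'
Counting characters:
  'a' appears 4 time(s)
  'b' appears 5 time(s)
Total length = 4 + 5 = 9

9


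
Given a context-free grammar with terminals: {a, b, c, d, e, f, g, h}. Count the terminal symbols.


Terminal symbols: a, b, c, d, e, f, g, h
Counting each: a (#1), b (#2), c (#3), d (#4), e (#5), f (#6), g (#7), h (#8)
Total = 8

8


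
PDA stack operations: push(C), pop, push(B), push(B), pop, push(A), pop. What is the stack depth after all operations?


Tracing stack operations:
  push(C) -> stack = [C], depth=1
  pop -> removed C, stack = [], depth=0
  push(B) -> stack = [B], depth=1
  push(B) -> stack = [B,B], depth=2
  pop -> removed B, stack = [B], depth=1
  push(A) -> stack = [B,A], depth=2
  pop -> removed A, stack = [B], depth=1
Final depth = 1

1


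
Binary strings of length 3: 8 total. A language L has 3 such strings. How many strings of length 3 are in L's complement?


Alphabet: {0,1}
String length: 3
Total strings of length 3 = 2^3 = 8
Strings in L = 3
Complement = total - |L|
= 8 - 3
= 5

5


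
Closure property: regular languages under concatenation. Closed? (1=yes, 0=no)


Regular languages are closed under:
- Union (DFA product construction)
- Intersection (DFA product construction)
- Complement (swap accept/reject states)
- Concatenation (NFA construction)
- Kleene star (NFA construction)
concatenation is in this list
Therefore: closed

1


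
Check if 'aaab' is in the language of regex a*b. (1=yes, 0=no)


Pattern: a*b
String: 'aaab'
Pattern requires: zero or more 'a's followed by exactly one 'b'
Found 3 leading 'a's
Remaining: 'b'
Remaining is exactly 'b' -> match
Result: 1

1


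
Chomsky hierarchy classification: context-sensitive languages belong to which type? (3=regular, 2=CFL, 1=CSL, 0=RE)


Chomsky hierarchy levels:
  Type 3: Regular (DFA/NFA/regex)
  Type 2: Context-free (PDA)
  Type 1: Context-sensitive
  Type 0: Recursively enumerable (TM)
'context-sensitive' corresponds to Type 1

1


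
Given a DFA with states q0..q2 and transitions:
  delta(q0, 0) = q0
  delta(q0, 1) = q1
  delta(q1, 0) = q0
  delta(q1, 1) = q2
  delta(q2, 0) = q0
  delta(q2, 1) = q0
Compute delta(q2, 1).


Looking up transition function:
delta(q2, 1) in the table
Row: q2, Column: 1
Result: q0

q0


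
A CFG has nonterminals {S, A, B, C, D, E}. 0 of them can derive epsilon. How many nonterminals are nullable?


Nonterminals: {S, A, B, C, D, E}
A nonterminal is nullable if it can derive epsilon
Counting nullable nonterminals: 0
Total nullable = 0

0


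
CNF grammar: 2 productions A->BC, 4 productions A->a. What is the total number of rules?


CNF allows two rule forms:
  A -> BC (binary): 2 rules
  A -> a (terminal): 4 rules
Total = 2 + 4 = 6

6


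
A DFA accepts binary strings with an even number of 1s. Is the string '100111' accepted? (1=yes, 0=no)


DFA has 2 states: q_even (start, accept=yes) and q_odd
Processing string '100111' character by character:
  Position 0: read '1', 1-count=1 -> q_odd
  Position 1: read '0', 1-count=1 -> q_odd (no change)
  Position 2: read '0', 1-count=1 -> q_odd (no change)
  Position 3: read '1', 1-count=2 -> q_even
  Position 4: read '1', 1-count=3 -> q_odd
  Position 5: read '1', 1-count=4 -> q_even
Final state: q_even, total 1s = 4 (even); the DFA requires an even count -> accept

1


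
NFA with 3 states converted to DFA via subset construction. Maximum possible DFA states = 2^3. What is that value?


NFA has 3 states
Subset construction: each DFA state = subset of NFA states
Maximum subsets = 2^3
2^3 = 8

8


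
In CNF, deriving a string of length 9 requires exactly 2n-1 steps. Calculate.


Chomsky Normal Form derivation:
String length n = 9
Each step either:
  - Splits a nonterminal into two (n-1 such steps)
  - Converts a nonterminal to terminal (n such steps)
Total = (n-1) + n = 2n - 1
= 2(9) - 1
= 18 - 1
= 17

17


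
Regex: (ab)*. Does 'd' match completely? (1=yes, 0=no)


Pattern: (ab)*
String: 'd'
Pattern requires: zero or more repetitions of 'ab'
Length 1 is odd -> cannot be (ab)* -> no match
Result: 0

0


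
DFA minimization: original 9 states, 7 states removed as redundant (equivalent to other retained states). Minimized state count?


Original DFA: 9 states
Redundant states removed: 7
Minimized states = original - removed
= 9 - 7
= 2

2


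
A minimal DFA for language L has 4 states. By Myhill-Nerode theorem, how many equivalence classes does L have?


Myhill-Nerode theorem:
Number of equivalence classes = number of states in minimal DFA
Minimal DFA states = 4
Therefore equivalence classes = 4

4


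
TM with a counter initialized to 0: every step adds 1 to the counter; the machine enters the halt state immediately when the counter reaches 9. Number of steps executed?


Counter starts at 0. Counting sequence:
  Step 1: counter = 1
  Step 2: counter = 2
  Step 3: counter = 3
  Step 4: counter = 4
  Step 5: counter = 5
  Step 6: counter = 6
  ...
  Step 9: counter = 9
Counter reached 9 -> halt
Total steps = 9

9


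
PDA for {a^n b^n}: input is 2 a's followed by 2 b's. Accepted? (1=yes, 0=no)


Language requires equal numbers of a's and b's
PDA pushes for each 'a', pops for each 'b'
Number of a's = 2
Number of b's = 2
2 == 2 -> Accept

1


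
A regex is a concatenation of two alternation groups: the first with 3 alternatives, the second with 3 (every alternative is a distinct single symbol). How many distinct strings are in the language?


First group: 3 alternatives
Second group: 3 alternatives
Concatenation: each choice from group 1 pairs with each from group 2
Total = 3 x 3 = 9

9


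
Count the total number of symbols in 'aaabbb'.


String: 'aaabbb'
Counting characters:
  'a' appears 3 time(s)
  'b' appears 3 time(s)
Total length = 3 + 3 = 6

6


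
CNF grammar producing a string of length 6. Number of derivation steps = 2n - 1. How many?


Chomsky Normal Form derivation:
String length n = 6
Each step either:
  - Splits a nonterminal into two (n-1 such steps)
  - Converts a nonterminal to terminal (n such steps)
Total = (n-1) + n = 2n - 1
= 2(6) - 1
= 12 - 1
= 11

11


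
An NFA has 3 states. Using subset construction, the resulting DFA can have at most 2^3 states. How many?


NFA has 3 states
Subset construction: each DFA state = subset of NFA states
Maximum subsets = 2^3
2^3 = 8

8


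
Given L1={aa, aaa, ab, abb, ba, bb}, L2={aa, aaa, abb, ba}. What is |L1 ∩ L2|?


L1 = {aa, aaa, ab, abb, ba, bb}
L2 = {aa, aaa, abb, ba}
Checking each string in L1 against L2:
  'aa': in L2? Yes
  'aaa': in L2? Yes
  'ab': in L2? No
  'abb': in L2? Yes
  'ba': in L2? Yes
  'bb': in L2? No
Intersection = {aa, aaa, abb, ba}
|L1 ∩ L2| = 4

4


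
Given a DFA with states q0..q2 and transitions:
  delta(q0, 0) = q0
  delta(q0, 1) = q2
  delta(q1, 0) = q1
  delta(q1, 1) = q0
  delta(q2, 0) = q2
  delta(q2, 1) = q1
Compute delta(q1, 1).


Looking up transition function:
delta(q1, 1) in the table
Row: q1, Column: 1
Result: q0

q0


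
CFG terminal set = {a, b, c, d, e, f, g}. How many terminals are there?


Terminal symbols: a, b, c, d, e, f, g
Counting each: a (#1), b (#2), c (#3), d (#4), e (#5), f (#6), g (#7)
Total = 7

7


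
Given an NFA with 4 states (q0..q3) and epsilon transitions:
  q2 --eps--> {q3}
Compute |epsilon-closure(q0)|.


Starting from q0
Initialize closure = {q0}
q0 has no outgoing epsilon transitions -> nothing to add
Final closure: {q0}
Size = 1

1


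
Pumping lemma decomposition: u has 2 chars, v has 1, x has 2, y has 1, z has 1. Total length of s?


|s| = |u| + |v| + |x| + |y| + |z|
= 2 + 1 + 2 + 1 + 1
= 3 + 2 + 2
= 5 + 2
= 7

7
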